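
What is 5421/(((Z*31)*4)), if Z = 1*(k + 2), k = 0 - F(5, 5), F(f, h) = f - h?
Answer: 5421/248 ≈ 21.859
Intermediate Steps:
k = 0 (k = 0 - (5 - 1*5) = 0 - (5 - 5) = 0 - 1*0 = 0 + 0 = 0)
Z = 2 (Z = 1*(0 + 2) = 1*2 = 2)
5421/(((Z*31)*4)) = 5421/(((2*31)*4)) = 5421/((62*4)) = 5421/248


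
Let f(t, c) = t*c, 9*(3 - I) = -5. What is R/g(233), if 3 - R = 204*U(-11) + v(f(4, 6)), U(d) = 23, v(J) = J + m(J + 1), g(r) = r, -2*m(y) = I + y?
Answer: -84577/4194 ≈ -20.166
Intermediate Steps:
I = 32/9 (I = 3 - ⅑*(-5) = 3 + 5/9 = 32/9 ≈ 3.5556)
f(t, c) = c*t
m(y) = -16/9 - y/2 (m(y) = -(32/9 + y)/2 = -16/9 - y/2)
v(J) = -41/18 + J/2 (v(J) = J + (-16/9 - (J + 1)/2) = J + (-16/9 - (1 + J)/2) = J + (-16/9 + (-½ - J/2)) = J + (-41/18 - J/2) = -41/18 + J/2)
R = -84577/18 (R = 3 - (204*23 + (-41/18 + (6*4)/2)) = 3 - (4692 + (-41/18 + (½)*24)) = 3 - (4692 + (-41/18 + 12)) = 3 - (4692 + 175/18) = 3 - 1*84631/18 = 3 - 84631/18 = -84577/18 ≈ -4698.7)
R/g(233) = -84577/18/233 = -84577/18*1/233 = -84577/4194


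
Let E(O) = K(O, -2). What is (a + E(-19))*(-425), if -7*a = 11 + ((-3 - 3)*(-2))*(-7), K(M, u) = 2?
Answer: -36975/7 ≈ -5282.1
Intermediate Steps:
E(O) = 2
a = 73/7 (a = -(11 + ((-3 - 3)*(-2))*(-7))/7 = -(11 - 6*(-2)*(-7))/7 = -(11 + 12*(-7))/7 = -(11 - 84)/7 = -⅐*(-73) = 73/7 ≈ 10.429)
(a + E(-19))*(-425) = (73/7 + 2)*(-425) = (87/7)*(-425) = -36975/7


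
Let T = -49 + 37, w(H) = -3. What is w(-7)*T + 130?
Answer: 166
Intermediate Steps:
T = -12
w(-7)*T + 130 = -3*(-12) + 130 = 36 + 130 = 166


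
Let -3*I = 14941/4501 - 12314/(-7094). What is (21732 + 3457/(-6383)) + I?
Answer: 6643110799367687/305714685003 ≈ 21730.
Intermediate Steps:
I = -80708384/47895141 (I = -(14941/4501 - 12314/(-7094))/3 = -(14941*(1/4501) - 12314*(-1/7094))/3 = -(14941/4501 + 6157/3547)/3 = -⅓*80708384/15965047 = -80708384/47895141 ≈ -1.6851)
(21732 + 3457/(-6383)) + I = (21732 + 3457/(-6383)) - 80708384/47895141 = (21732 + 3457*(-1/6383)) - 80708384/47895141 = (21732 - 3457/6383) - 80708384/47895141 = 138711899/6383 - 80708384/47895141 = 6643110799367687/305714685003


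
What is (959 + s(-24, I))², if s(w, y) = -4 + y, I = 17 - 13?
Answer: 919681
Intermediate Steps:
I = 4
(959 + s(-24, I))² = (959 + (-4 + 4))² = (959 + 0)² = 959² = 919681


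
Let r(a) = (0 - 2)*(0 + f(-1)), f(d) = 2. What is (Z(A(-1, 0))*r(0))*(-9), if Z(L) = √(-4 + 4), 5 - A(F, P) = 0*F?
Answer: 0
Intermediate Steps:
A(F, P) = 5 (A(F, P) = 5 - 0*F = 5 - 1*0 = 5 + 0 = 5)
r(a) = -4 (r(a) = (0 - 2)*(0 + 2) = -2*2 = -4)
Z(L) = 0 (Z(L) = √0 = 0)
(Z(A(-1, 0))*r(0))*(-9) = (0*(-4))*(-9) = 0*(-9) = 0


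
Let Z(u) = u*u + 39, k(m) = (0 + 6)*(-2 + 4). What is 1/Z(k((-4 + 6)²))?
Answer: 1/183 ≈ 0.0054645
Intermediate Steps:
k(m) = 12 (k(m) = 6*2 = 12)
Z(u) = 39 + u² (Z(u) = u² + 39 = 39 + u²)
1/Z(k((-4 + 6)²)) = 1/(39 + 12²) = 1/(39 + 144) = 1/183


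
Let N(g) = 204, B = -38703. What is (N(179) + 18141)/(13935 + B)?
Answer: -6115/8256 ≈ -0.74067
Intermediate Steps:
(N(179) + 18141)/(13935 + B) = (204 + 18141)/(13935 - 38703) = 18345/(-24768) = 18345*(-1/24768) = -6115/8256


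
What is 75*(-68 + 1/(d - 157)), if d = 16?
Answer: -239725/47 ≈ -5100.5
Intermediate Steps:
75*(-68 + 1/(d - 157)) = 75*(-68 + 1/(16 - 157)) = 75*(-68 + 1/(-141)) = 75*(-68 - 1/141) = 75*(-9589/141) = -239725/47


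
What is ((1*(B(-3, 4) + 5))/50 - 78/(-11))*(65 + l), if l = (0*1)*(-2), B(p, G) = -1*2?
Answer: 51129/110 ≈ 464.81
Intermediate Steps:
B(p, G) = -2
l = 0 (l = 0*(-2) = 0)
((1*(B(-3, 4) + 5))/50 - 78/(-11))*(65 + l) = ((1*(-2 + 5))/50 - 78/(-11))*(65 + 0) = ((1*3)*(1/50) - 78*(-1/11))*65 = (3*(1/50) + 78/11)*65 = (3/50 + 78/11)*65 = (3933/550)*65 = 51129/110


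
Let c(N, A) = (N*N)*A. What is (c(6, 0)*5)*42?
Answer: 0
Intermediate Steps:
c(N, A) = A*N**2 (c(N, A) = N**2*A = A*N**2)
(c(6, 0)*5)*42 = ((0*6**2)*5)*42 = ((0*36)*5)*42 = (0*5)*42 = 0*42 = 0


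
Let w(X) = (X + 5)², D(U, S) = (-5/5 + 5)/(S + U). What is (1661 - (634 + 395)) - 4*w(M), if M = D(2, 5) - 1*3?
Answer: 29672/49 ≈ 605.55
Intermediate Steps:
D(U, S) = 4/(S + U) (D(U, S) = (-5*⅕ + 5)/(S + U) = (-1 + 5)/(S + U) = 4/(S + U))
M = -17/7 (M = 4/(5 + 2) - 1*3 = 4/7 - 3 = -17/7 ≈ -2.4286)
w(X) = (5 + X)²
(1661 - (634 + 395)) - 4*w(M) = (1661 - (634 + 395)) - 4*(5 - 17/7)² = (1661 - 1*1029) - 4*(18/7)² = (1661 - 1029) - 4*324/49 = 632 - 1*1296/49 = 632 - 1296/49 = 29672/49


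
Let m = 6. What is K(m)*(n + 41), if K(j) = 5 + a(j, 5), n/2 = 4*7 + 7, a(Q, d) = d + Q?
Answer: 1776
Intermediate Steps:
a(Q, d) = Q + d
n = 70 (n = 2*(4*7 + 7) = 2*(28 + 7) = 2*35 = 70)
K(j) = 10 + j (K(j) = 5 + (j + 5) = 5 + (5 + j) = 10 + j)
K(m)*(n + 41) = (10 + 6)*(70 + 41) = 16*111 = 1776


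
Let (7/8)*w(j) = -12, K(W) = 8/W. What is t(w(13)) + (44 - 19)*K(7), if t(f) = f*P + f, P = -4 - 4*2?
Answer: 1256/7 ≈ 179.43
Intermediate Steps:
P = -12 (P = -4 - 8 = -12)
w(j) = -96/7 (w(j) = (8/7)*(-12) = -96/7)
t(f) = -11*f (t(f) = f*(-12) + f = -12*f + f = -11*f)
t(w(13)) + (44 - 19)*K(7) = -11*(-96/7) + (44 - 19)*(8/7) = 1056/7 + 25*(8*(1/7)) = 1056/7 + 25*(8/7) = 1056/7 + 200/7 = 1256/7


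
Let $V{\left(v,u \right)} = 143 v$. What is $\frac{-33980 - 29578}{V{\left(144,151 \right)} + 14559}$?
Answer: $- \frac{21186}{11717} \approx -1.8081$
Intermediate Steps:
$\frac{-33980 - 29578}{V{\left(144,151 \right)} + 14559} = \frac{-33980 - 29578}{143 \cdot 144 + 14559} = - \frac{63558}{20592 + 14559} = - \frac{63558}{35151} = \left(-63558\right) \frac{1}{35151} = - \frac{21186}{11717}$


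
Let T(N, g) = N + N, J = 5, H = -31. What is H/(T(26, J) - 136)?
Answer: 31/84 ≈ 0.36905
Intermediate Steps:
T(N, g) = 2*N
H/(T(26, J) - 136) = -31/(2*26 - 136) = -31/(52 - 136) = -31/(-84) = -1/84*(-31) = 31/84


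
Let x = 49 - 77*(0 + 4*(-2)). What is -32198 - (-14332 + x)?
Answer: -18531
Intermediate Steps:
x = 665 (x = 49 - 77*(0 - 8) = 49 - 77*(-8) = 49 + 616 = 665)
-32198 - (-14332 + x) = -32198 - (-14332 + 665) = -32198 - 1*(-13667) = -32198 + 13667 = -18531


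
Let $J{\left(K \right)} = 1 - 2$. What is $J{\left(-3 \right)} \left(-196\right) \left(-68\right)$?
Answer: $-13328$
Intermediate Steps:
$J{\left(K \right)} = -1$ ($J{\left(K \right)} = 1 - 2 = -1$)
$J{\left(-3 \right)} \left(-196\right) \left(-68\right) = \left(-1\right) \left(-196\right) \left(-68\right) = 196 \left(-68\right) = -13328$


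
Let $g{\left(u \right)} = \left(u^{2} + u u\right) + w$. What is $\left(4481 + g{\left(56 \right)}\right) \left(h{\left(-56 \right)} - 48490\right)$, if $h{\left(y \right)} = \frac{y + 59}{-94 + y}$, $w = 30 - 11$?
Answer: $- \frac{13058362386}{25} \approx -5.2233 \cdot 10^{8}$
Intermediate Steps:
$w = 19$
$h{\left(y \right)} = \frac{59 + y}{-94 + y}$
$g{\left(u \right)} = 19 + 2 u^{2}$ ($g{\left(u \right)} = \left(u^{2} + u u\right) + 19 = \left(u^{2} + u^{2}\right) + 19 = 2 u^{2} + 19 = 19 + 2 u^{2}$)
$\left(4481 + g{\left(56 \right)}\right) \left(h{\left(-56 \right)} - 48490\right) = \left(4481 + \left(19 + 2 \cdot 56^{2}\right)\right) \left(\frac{59 - 56}{-94 - 56} - 48490\right) = \left(4481 + \left(19 + 2 \cdot 3136\right)\right) \left(\frac{1}{-150} \cdot 3 - 48490\right) = \left(4481 + \left(19 + 6272\right)\right) \left(\left(- \frac{1}{150}\right) 3 - 48490\right) = \left(4481 + 6291\right) \left(- \frac{1}{50} - 48490\right) = 10772 \left(- \frac{2424501}{50}\right) = - \frac{13058362386}{25}$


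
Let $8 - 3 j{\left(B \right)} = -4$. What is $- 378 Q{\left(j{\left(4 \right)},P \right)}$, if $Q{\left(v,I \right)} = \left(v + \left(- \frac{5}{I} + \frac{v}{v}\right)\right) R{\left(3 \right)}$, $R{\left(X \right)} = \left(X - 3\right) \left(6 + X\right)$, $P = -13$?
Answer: $0$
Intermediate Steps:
$j{\left(B \right)} = 4$ ($j{\left(B \right)} = \frac{8}{3} - - \frac{4}{3} = \frac{8}{3} + \frac{4}{3} = 4$)
$R{\left(X \right)} = \left(-3 + X\right) \left(6 + X\right)$
$Q{\left(v,I \right)} = 0$ ($Q{\left(v,I \right)} = \left(v + \left(- \frac{5}{I} + \frac{v}{v}\right)\right) \left(-18 + 3^{2} + 3 \cdot 3\right) = \left(v + \left(- \frac{5}{I} + 1\right)\right) \left(-18 + 9 + 9\right) = \left(v + \left(1 - \frac{5}{I}\right)\right) 0 = \left(1 + v - \frac{5}{I}\right) 0 = 0$)
$- 378 Q{\left(j{\left(4 \right)},P \right)} = \left(-378\right) 0 = 0$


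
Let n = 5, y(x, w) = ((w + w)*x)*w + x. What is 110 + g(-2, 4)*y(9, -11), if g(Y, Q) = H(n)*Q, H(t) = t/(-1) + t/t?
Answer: -34882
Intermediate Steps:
y(x, w) = x + 2*x*w**2 (y(x, w) = ((2*w)*x)*w + x = (2*w*x)*w + x = 2*x*w**2 + x = x + 2*x*w**2)
H(t) = 1 - t (H(t) = t*(-1) + 1 = -t + 1 = 1 - t)
g(Y, Q) = -4*Q (g(Y, Q) = (1 - 1*5)*Q = (1 - 5)*Q = -4*Q)
110 + g(-2, 4)*y(9, -11) = 110 + (-4*4)*(9*(1 + 2*(-11)**2)) = 110 - 144*(1 + 2*121) = 110 - 144*(1 + 242) = 110 - 144*243 = 110 - 16*2187 = 110 - 34992 = -34882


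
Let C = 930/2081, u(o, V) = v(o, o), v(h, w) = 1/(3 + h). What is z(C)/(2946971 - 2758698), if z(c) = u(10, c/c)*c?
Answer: 930/5093349469 ≈ 1.8259e-7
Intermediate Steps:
u(o, V) = 1/(3 + o)
C = 930/2081 (C = 930*(1/2081) = 930/2081 ≈ 0.44690)
z(c) = c/13 (z(c) = c/(3 + 10) = c/13)
z(C)/(2946971 - 2758698) = ((1/13)*(930/2081))/(2946971 - 2758698) = (930/27053)/188273 = (930/27053)*(1/188273) = 930/5093349469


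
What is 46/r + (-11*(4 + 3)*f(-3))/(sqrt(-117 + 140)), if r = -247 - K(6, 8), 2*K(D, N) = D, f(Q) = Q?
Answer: -23/125 + 231*sqrt(23)/23 ≈ 47.983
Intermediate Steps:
K(D, N) = D/2
r = -250 (r = -247 - 6/2 = -247 - 1*3 = -247 - 3 = -250)
46/r + (-11*(4 + 3)*f(-3))/(sqrt(-117 + 140)) = 46/(-250) + (-11*(4 + 3)*(-3))/(sqrt(-117 + 140)) = 46*(-1/250) + (-77*(-3))/(sqrt(23)) = -23/125 + (-11*(-21))*(sqrt(23)/23) = -23/125 + 231*(sqrt(23)/23) = -23/125 + 231*sqrt(23)/23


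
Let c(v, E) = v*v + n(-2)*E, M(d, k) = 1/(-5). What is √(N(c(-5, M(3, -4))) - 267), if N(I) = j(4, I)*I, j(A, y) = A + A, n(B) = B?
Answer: I*√1595/5 ≈ 7.9875*I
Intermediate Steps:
M(d, k) = -⅕
j(A, y) = 2*A
c(v, E) = v² - 2*E (c(v, E) = v*v - 2*E = v² - 2*E)
N(I) = 8*I (N(I) = (2*4)*I = 8*I)
√(N(c(-5, M(3, -4))) - 267) = √(8*((-5)² - 2*(-⅕)) - 267) = √(8*(25 + ⅖) - 267) = √(8*(127/5) - 267) = √(1016/5 - 267) = √(-319/5) = I*√1595/5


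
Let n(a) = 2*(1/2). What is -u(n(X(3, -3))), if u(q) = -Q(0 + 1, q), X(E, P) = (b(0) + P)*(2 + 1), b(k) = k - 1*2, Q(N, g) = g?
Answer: 1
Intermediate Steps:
b(k) = -2 + k (b(k) = k - 2 = -2 + k)
X(E, P) = -6 + 3*P (X(E, P) = ((-2 + 0) + P)*(2 + 1) = (-2 + P)*3 = -6 + 3*P)
n(a) = 1 (n(a) = 2*(1*(½)) = 2*(½) = 1)
u(q) = -q
-u(n(X(3, -3))) = -(-1) = -1*(-1) = 1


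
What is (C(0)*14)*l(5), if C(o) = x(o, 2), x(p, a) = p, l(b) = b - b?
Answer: 0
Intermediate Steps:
l(b) = 0
C(o) = o
(C(0)*14)*l(5) = (0*14)*0 = 0*0 = 0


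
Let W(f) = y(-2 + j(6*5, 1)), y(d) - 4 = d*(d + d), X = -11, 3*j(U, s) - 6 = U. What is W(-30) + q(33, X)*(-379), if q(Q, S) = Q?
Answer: -12303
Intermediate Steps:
j(U, s) = 2 + U/3
y(d) = 4 + 2*d² (y(d) = 4 + d*(d + d) = 4 + d*(2*d) = 4 + 2*d²)
W(f) = 204 (W(f) = 4 + 2*(-2 + (2 + (6*5)/3))² = 4 + 2*(-2 + (2 + (⅓)*30))² = 4 + 2*(-2 + (2 + 10))² = 4 + 2*(-2 + 12)² = 4 + 2*10² = 4 + 2*100 = 4 + 200 = 204)
W(-30) + q(33, X)*(-379) = 204 + 33*(-379) = 204 - 12507 = -12303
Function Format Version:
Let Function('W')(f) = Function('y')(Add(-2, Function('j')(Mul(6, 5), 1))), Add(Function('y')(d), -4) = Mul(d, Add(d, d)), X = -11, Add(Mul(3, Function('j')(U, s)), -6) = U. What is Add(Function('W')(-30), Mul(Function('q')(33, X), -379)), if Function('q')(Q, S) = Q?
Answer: -12303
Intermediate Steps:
Function('j')(U, s) = Add(2, Mul(Rational(1, 3), U))
Function('y')(d) = Add(4, Mul(2, Pow(d, 2))) (Function('y')(d) = Add(4, Mul(d, Add(d, d))) = Add(4, Mul(d, Mul(2, d))) = Add(4, Mul(2, Pow(d, 2))))
Function('W')(f) = 204 (Function('W')(f) = Add(4, Mul(2, Pow(Add(-2, Add(2, Mul(Rational(1, 3), Mul(6, 5)))), 2))) = Add(4, Mul(2, Pow(Add(-2, Add(2, Mul(Rational(1, 3), 30))), 2))) = Add(4, Mul(2, Pow(Add(-2, Add(2, 10)), 2))) = Add(4, Mul(2, Pow(Add(-2, 12), 2))) = Add(4, Mul(2, Pow(10, 2))) = Add(4, Mul(2, 100)) = Add(4, 200) = 204)
Add(Function('W')(-30), Mul(Function('q')(33, X), -379)) = Add(204, Mul(33, -379)) = Add(204, -12507) = -12303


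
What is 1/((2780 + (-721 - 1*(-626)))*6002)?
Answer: 1/16115370 ≈ 6.2053e-8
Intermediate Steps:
1/((2780 + (-721 - 1*(-626)))*6002) = (1/6002)/(2780 + (-721 + 626)) = (1/6002)/(2780 - 95) = (1/6002)/2685 = (1/2685)*(1/6002) = 1/16115370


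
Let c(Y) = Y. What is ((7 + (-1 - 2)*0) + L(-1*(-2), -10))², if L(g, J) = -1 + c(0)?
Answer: 36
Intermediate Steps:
L(g, J) = -1 (L(g, J) = -1 + 0 = -1)
((7 + (-1 - 2)*0) + L(-1*(-2), -10))² = ((7 + (-1 - 2)*0) - 1)² = ((7 - 3*0) - 1)² = ((7 + 0) - 1)² = (7 - 1)² = 6² = 36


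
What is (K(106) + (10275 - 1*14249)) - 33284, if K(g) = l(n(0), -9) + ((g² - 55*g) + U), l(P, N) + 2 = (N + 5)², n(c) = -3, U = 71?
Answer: -31767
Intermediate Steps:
l(P, N) = -2 + (5 + N)² (l(P, N) = -2 + (N + 5)² = -2 + (5 + N)²)
K(g) = 85 + g² - 55*g (K(g) = (-2 + (5 - 9)²) + ((g² - 55*g) + 71) = (-2 + (-4)²) + (71 + g² - 55*g) = (-2 + 16) + (71 + g² - 55*g) = 14 + (71 + g² - 55*g) = 85 + g² - 55*g)
(K(106) + (10275 - 1*14249)) - 33284 = ((85 + 106² - 55*106) + (10275 - 1*14249)) - 33284 = ((85 + 11236 - 5830) + (10275 - 14249)) - 33284 = (5491 - 3974) - 33284 = 1517 - 33284 = -31767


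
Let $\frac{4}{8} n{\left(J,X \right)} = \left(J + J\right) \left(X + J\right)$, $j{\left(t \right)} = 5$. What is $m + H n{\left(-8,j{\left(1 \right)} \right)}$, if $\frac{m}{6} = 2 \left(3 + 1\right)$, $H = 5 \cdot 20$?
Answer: $9648$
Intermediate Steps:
$H = 100$
$m = 48$ ($m = 6 \cdot 2 \left(3 + 1\right) = 6 \cdot 2 \cdot 4 = 6 \cdot 8 = 48$)
$n{\left(J,X \right)} = 4 J \left(J + X\right)$ ($n{\left(J,X \right)} = 2 \left(J + J\right) \left(X + J\right) = 2 \cdot 2 J \left(J + X\right) = 4 J \left(J + X\right)$)
$m + H n{\left(-8,j{\left(1 \right)} \right)} = 48 + 100 \cdot 4 \left(-8\right) \left(-8 + 5\right) = 48 + 100 \cdot 4 \left(-8\right) \left(-3\right) = 48 + 100 \cdot 96 = 48 + 9600 = 9648$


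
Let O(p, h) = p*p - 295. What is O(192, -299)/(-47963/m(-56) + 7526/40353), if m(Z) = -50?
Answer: 73783442850/1935827239 ≈ 38.115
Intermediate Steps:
O(p, h) = -295 + p² (O(p, h) = p² - 295 = -295 + p²)
O(192, -299)/(-47963/m(-56) + 7526/40353) = (-295 + 192²)/(-47963/(-50) + 7526/40353) = (-295 + 36864)/(-47963*(-1/50) + 7526*(1/40353)) = 36569/(47963/50 + 7526/40353) = 36569/(1935827239/2017650) = 36569*(2017650/1935827239) = 73783442850/1935827239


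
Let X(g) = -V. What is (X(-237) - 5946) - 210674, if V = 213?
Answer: -216833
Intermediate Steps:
X(g) = -213 (X(g) = -1*213 = -213)
(X(-237) - 5946) - 210674 = (-213 - 5946) - 210674 = -6159 - 210674 = -216833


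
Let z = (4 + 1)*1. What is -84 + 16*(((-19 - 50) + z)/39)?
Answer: -4300/39 ≈ -110.26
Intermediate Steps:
z = 5 (z = 5*1 = 5)
-84 + 16*(((-19 - 50) + z)/39) = -84 + 16*(((-19 - 50) + 5)/39) = -84 + 16*((-69 + 5)*(1/39)) = -84 + 16*(-64*1/39) = -84 + 16*(-64/39) = -84 - 1024/39 = -4300/39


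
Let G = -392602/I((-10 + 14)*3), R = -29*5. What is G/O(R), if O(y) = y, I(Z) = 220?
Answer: 6769/550 ≈ 12.307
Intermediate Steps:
R = -145
G = -196301/110 (G = -392602/220 = -392602*1/220 = -196301/110 ≈ -1784.6)
G/O(R) = -196301/110/(-145) = -196301/110*(-1/145) = 6769/550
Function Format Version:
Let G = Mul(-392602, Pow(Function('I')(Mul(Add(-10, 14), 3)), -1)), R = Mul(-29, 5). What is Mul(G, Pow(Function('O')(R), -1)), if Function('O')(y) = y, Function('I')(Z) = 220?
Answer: Rational(6769, 550) ≈ 12.307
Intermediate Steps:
R = -145
G = Rational(-196301, 110) (G = Mul(-392602, Pow(220, -1)) = Mul(-392602, Rational(1, 220)) = Rational(-196301, 110) ≈ -1784.6)
Mul(G, Pow(Function('O')(R), -1)) = Mul(Rational(-196301, 110), Pow(-145, -1)) = Mul(Rational(-196301, 110), Rational(-1, 145)) = Rational(6769, 550)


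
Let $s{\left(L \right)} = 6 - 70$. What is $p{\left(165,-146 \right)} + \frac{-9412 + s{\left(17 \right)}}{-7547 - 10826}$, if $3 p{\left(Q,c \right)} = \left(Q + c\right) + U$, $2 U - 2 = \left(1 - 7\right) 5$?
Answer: $\frac{120293}{55119} \approx 2.1824$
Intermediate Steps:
$s{\left(L \right)} = -64$
$U = -14$ ($U = 1 + \frac{\left(1 - 7\right) 5}{2} = 1 + \frac{\left(-6\right) 5}{2} = 1 + \frac{1}{2} \left(-30\right) = 1 - 15 = -14$)
$p{\left(Q,c \right)} = - \frac{14}{3} + \frac{Q}{3} + \frac{c}{3}$ ($p{\left(Q,c \right)} = \frac{\left(Q + c\right) - 14}{3} = \frac{-14 + Q + c}{3} = - \frac{14}{3} + \frac{Q}{3} + \frac{c}{3}$)
$p{\left(165,-146 \right)} + \frac{-9412 + s{\left(17 \right)}}{-7547 - 10826} = \left(- \frac{14}{3} + \frac{1}{3} \cdot 165 + \frac{1}{3} \left(-146\right)\right) + \frac{-9412 - 64}{-7547 - 10826} = \left(- \frac{14}{3} + 55 - \frac{146}{3}\right) - \frac{9476}{-18373} = \frac{5}{3} - - \frac{9476}{18373} = \frac{5}{3} + \frac{9476}{18373} = \frac{120293}{55119}$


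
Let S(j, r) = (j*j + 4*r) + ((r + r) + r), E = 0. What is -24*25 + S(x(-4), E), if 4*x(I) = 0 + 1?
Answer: -9599/16 ≈ -599.94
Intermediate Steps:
x(I) = 1/4 (x(I) = (0 + 1)/4 = (1/4)*1 = 1/4)
S(j, r) = j**2 + 7*r (S(j, r) = (j**2 + 4*r) + (2*r + r) = (j**2 + 4*r) + 3*r = j**2 + 7*r)
-24*25 + S(x(-4), E) = -24*25 + ((1/4)**2 + 7*0) = -600 + (1/16 + 0) = -600 + 1/16 = -9599/16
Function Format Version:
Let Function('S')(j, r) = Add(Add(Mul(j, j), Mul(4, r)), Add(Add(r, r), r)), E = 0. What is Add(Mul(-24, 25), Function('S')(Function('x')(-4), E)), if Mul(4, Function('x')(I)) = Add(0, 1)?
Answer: Rational(-9599, 16) ≈ -599.94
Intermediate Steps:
Function('x')(I) = Rational(1, 4) (Function('x')(I) = Mul(Rational(1, 4), Add(0, 1)) = Mul(Rational(1, 4), 1) = Rational(1, 4))
Function('S')(j, r) = Add(Pow(j, 2), Mul(7, r)) (Function('S')(j, r) = Add(Add(Pow(j, 2), Mul(4, r)), Add(Mul(2, r), r)) = Add(Add(Pow(j, 2), Mul(4, r)), Mul(3, r)) = Add(Pow(j, 2), Mul(7, r)))
Add(Mul(-24, 25), Function('S')(Function('x')(-4), E)) = Add(Mul(-24, 25), Add(Pow(Rational(1, 4), 2), Mul(7, 0))) = Add(-600, Add(Rational(1, 16), 0)) = Add(-600, Rational(1, 16)) = Rational(-9599, 16)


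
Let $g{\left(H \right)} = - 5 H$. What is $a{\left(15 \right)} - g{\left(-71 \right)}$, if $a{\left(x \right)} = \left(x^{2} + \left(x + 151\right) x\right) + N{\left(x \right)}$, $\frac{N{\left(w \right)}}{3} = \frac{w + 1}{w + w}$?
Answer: $\frac{11808}{5} \approx 2361.6$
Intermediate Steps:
$N{\left(w \right)} = \frac{3 \left(1 + w\right)}{2 w}$ ($N{\left(w \right)} = 3 \frac{w + 1}{w + w} = 3 \frac{1 + w}{2 w} = \frac{3 \left(1 + w\right)}{2 w}$)
$a{\left(x \right)} = x^{2} + x \left(151 + x\right) + \frac{3 \left(1 + x\right)}{2 x}$ ($a{\left(x \right)} = \left(x^{2} + \left(x + 151\right) x\right) + \frac{3 \left(1 + x\right)}{2 x} = \left(x^{2} + \left(151 + x\right) x\right) + \frac{3 \left(1 + x\right)}{2 x} = \left(x^{2} + x \left(151 + x\right)\right) + \frac{3 \left(1 + x\right)}{2 x} = x^{2} + x \left(151 + x\right) + \frac{3 \left(1 + x\right)}{2 x}$)
$a{\left(15 \right)} - g{\left(-71 \right)} = \left(\frac{3}{2} + 2 \cdot 15^{2} + 151 \cdot 15 + \frac{3}{2 \cdot 15}\right) - \left(-5\right) \left(-71\right) = \left(\frac{3}{2} + 2 \cdot 225 + 2265 + \frac{3}{2} \cdot \frac{1}{15}\right) - 355 = \left(\frac{3}{2} + 450 + 2265 + \frac{1}{10}\right) - 355 = \frac{13583}{5} - 355 = \frac{11808}{5}$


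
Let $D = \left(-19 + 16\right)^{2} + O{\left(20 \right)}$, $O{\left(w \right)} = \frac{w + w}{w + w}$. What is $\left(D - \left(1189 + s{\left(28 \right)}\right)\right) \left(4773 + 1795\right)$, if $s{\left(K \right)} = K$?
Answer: $-7927576$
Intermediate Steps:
$O{\left(w \right)} = 1$ ($O{\left(w \right)} = \frac{2 w}{2 w} = 2 w \frac{1}{2 w} = 1$)
$D = 10$ ($D = \left(-19 + 16\right)^{2} + 1 = \left(-3\right)^{2} + 1 = 9 + 1 = 10$)
$\left(D - \left(1189 + s{\left(28 \right)}\right)\right) \left(4773 + 1795\right) = \left(10 - 1217\right) \left(4773 + 1795\right) = \left(10 - 1217\right) 6568 = \left(-1207\right) 6568 = -7927576$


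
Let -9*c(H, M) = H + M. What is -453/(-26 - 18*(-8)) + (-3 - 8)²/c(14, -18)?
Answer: 63345/236 ≈ 268.41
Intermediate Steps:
c(H, M) = -H/9 - M/9 (c(H, M) = -(H + M)/9 = -H/9 - M/9)
-453/(-26 - 18*(-8)) + (-3 - 8)²/c(14, -18) = -453/(-26 - 18*(-8)) + (-3 - 8)²/(-⅑*14 - ⅑*(-18)) = -453/(-26 + 144) + (-11)²/(-14/9 + 2) = -453/118 + 121/(4/9) = -453*1/118 + 121*(9/4) = -453/118 + 1089/4 = 63345/236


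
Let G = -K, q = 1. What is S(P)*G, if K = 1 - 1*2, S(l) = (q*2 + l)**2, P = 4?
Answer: 36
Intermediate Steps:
S(l) = (2 + l)**2 (S(l) = (1*2 + l)**2 = (2 + l)**2)
K = -1 (K = 1 - 2 = -1)
G = 1 (G = -1*(-1) = 1)
S(P)*G = (2 + 4)**2*1 = 6**2*1 = 36*1 = 36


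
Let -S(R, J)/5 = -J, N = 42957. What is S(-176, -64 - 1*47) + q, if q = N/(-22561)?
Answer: -12564312/22561 ≈ -556.90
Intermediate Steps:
S(R, J) = 5*J (S(R, J) = -(-5)*J = 5*J)
q = -42957/22561 (q = 42957/(-22561) = 42957*(-1/22561) = -42957/22561 ≈ -1.9040)
S(-176, -64 - 1*47) + q = 5*(-64 - 1*47) - 42957/22561 = 5*(-64 - 47) - 42957/22561 = 5*(-111) - 42957/22561 = -555 - 42957/22561 = -12564312/22561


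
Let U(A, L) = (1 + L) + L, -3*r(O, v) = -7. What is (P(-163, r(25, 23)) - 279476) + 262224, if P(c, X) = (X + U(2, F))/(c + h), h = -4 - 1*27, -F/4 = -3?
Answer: -5020373/291 ≈ -17252.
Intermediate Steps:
F = 12 (F = -4*(-3) = 12)
h = -31 (h = -4 - 27 = -31)
r(O, v) = 7/3 (r(O, v) = -⅓*(-7) = 7/3)
U(A, L) = 1 + 2*L
P(c, X) = (25 + X)/(-31 + c) (P(c, X) = (X + (1 + 2*12))/(c - 31) = (X + (1 + 24))/(-31 + c) = (X + 25)/(-31 + c) = (25 + X)/(-31 + c))
(P(-163, r(25, 23)) - 279476) + 262224 = ((25 + 7/3)/(-31 - 163) - 279476) + 262224 = ((82/3)/(-194) - 279476) + 262224 = (-1/194*82/3 - 279476) + 262224 = (-41/291 - 279476) + 262224 = -81327557/291 + 262224 = -5020373/291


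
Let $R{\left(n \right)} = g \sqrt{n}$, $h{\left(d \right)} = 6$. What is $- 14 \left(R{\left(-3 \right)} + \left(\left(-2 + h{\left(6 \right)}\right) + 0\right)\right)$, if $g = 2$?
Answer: $-56 - 28 i \sqrt{3} \approx -56.0 - 48.497 i$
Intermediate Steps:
$R{\left(n \right)} = 2 \sqrt{n}$
$- 14 \left(R{\left(-3 \right)} + \left(\left(-2 + h{\left(6 \right)}\right) + 0\right)\right) = - 14 \left(2 \sqrt{-3} + \left(\left(-2 + 6\right) + 0\right)\right) = - 14 \left(2 i \sqrt{3} + \left(4 + 0\right)\right) = - 14 \left(2 i \sqrt{3} + 4\right) = - 14 \left(4 + 2 i \sqrt{3}\right) = -56 - 28 i \sqrt{3}$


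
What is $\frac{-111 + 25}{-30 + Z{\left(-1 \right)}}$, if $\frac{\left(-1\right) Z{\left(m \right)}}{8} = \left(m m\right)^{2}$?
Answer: $\frac{43}{19} \approx 2.2632$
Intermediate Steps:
$Z{\left(m \right)} = - 8 m^{4}$ ($Z{\left(m \right)} = - 8 \left(m m\right)^{2} = - 8 \left(m^{2}\right)^{2} = - 8 m^{4}$)
$\frac{-111 + 25}{-30 + Z{\left(-1 \right)}} = \frac{-111 + 25}{-30 - 8 \left(-1\right)^{4}} = - \frac{86}{-30 - 8} = - \frac{86}{-38} = \left(-86\right) \left(- \frac{1}{38}\right) = \frac{43}{19}$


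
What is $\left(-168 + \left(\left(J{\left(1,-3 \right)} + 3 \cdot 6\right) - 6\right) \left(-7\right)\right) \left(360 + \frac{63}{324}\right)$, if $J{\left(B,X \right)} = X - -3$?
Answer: $-90769$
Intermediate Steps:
$J{\left(B,X \right)} = 3 + X$ ($J{\left(B,X \right)} = X + 3 = 3 + X$)
$\left(-168 + \left(\left(J{\left(1,-3 \right)} + 3 \cdot 6\right) - 6\right) \left(-7\right)\right) \left(360 + \frac{63}{324}\right) = \left(-168 + \left(\left(\left(3 - 3\right) + 3 \cdot 6\right) - 6\right) \left(-7\right)\right) \left(360 + \frac{63}{324}\right) = \left(-168 + \left(\left(0 + 18\right) - 6\right) \left(-7\right)\right) \left(360 + 63 \cdot \frac{1}{324}\right) = \left(-168 + \left(18 - 6\right) \left(-7\right)\right) \left(360 + \frac{7}{36}\right) = \left(-168 + 12 \left(-7\right)\right) \frac{12967}{36} = \left(-168 - 84\right) \frac{12967}{36} = \left(-252\right) \frac{12967}{36} = -90769$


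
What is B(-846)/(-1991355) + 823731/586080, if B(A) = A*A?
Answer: 146651533/140191392 ≈ 1.0461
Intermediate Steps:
B(A) = A²
B(-846)/(-1991355) + 823731/586080 = (-846)²/(-1991355) + 823731/586080 = 715716*(-1/1991355) + 823731*(1/586080) = -238572/663785 + 7421/5280 = 146651533/140191392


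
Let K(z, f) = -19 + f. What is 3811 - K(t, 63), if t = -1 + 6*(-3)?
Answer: 3767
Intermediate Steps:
t = -19 (t = -1 - 18 = -19)
3811 - K(t, 63) = 3811 - (-19 + 63) = 3811 - 1*44 = 3811 - 44 = 3767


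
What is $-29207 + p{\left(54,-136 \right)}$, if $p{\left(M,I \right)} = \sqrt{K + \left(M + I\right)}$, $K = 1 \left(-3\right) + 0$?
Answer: $-29207 + i \sqrt{85} \approx -29207.0 + 9.2195 i$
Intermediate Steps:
$K = -3$ ($K = -3 + 0 = -3$)
$p{\left(M,I \right)} = \sqrt{-3 + I + M}$ ($p{\left(M,I \right)} = \sqrt{-3 + \left(M + I\right)} = \sqrt{-3 + \left(I + M\right)} = \sqrt{-3 + I + M}$)
$-29207 + p{\left(54,-136 \right)} = -29207 + \sqrt{-3 - 136 + 54} = -29207 + \sqrt{-85} = -29207 + i \sqrt{85}$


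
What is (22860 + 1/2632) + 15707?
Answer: 101508345/2632 ≈ 38567.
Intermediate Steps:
(22860 + 1/2632) + 15707 = 60167521/2632 + 15707 = 101508345/2632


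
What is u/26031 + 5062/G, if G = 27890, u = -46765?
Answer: -586253464/363002295 ≈ -1.6150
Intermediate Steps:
u/26031 + 5062/G = -46765/26031 + 5062/27890 = -46765*1/26031 + 5062*(1/27890) = -46765/26031 + 2531/13945 = -586253464/363002295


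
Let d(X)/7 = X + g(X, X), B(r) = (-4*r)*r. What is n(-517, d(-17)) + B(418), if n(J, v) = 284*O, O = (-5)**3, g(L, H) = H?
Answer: -734396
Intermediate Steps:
B(r) = -4*r**2
O = -125
d(X) = 14*X (d(X) = 7*(X + X) = 7*(2*X) = 14*X)
n(J, v) = -35500 (n(J, v) = 284*(-125) = -35500)
n(-517, d(-17)) + B(418) = -35500 - 4*418**2 = -35500 - 4*174724 = -35500 - 698896 = -734396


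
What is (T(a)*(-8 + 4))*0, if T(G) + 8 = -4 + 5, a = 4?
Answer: 0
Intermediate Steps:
T(G) = -7 (T(G) = -8 + (-4 + 5) = -8 + 1 = -7)
(T(a)*(-8 + 4))*0 = -7*(-8 + 4)*0 = -7*(-4)*0 = 28*0 = 0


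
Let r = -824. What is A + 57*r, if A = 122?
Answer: -46846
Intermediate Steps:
A + 57*r = 122 + 57*(-824) = 122 - 46968 = -46846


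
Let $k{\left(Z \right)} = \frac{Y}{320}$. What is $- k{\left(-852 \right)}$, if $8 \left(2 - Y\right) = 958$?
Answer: $\frac{471}{1280} \approx 0.36797$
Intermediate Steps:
$Y = - \frac{471}{4}$ ($Y = 2 - \frac{479}{4} = - \frac{471}{4} \approx -117.75$)
$k{\left(Z \right)} = - \frac{471}{1280}$ ($k{\left(Z \right)} = - \frac{471}{4 \cdot 320} = \left(- \frac{471}{4}\right) \frac{1}{320} = - \frac{471}{1280}$)
$- k{\left(-852 \right)} = \left(-1\right) \left(- \frac{471}{1280}\right) = \frac{471}{1280}$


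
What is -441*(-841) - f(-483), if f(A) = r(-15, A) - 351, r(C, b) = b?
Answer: 371715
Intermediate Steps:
f(A) = -351 + A (f(A) = A - 351 = -351 + A)
-441*(-841) - f(-483) = -441*(-841) - (-351 - 483) = 370881 - 1*(-834) = 370881 + 834 = 371715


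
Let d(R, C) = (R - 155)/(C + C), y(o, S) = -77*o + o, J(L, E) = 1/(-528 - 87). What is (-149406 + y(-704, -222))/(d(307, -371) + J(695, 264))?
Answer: 21881479830/47111 ≈ 4.6447e+5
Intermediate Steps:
J(L, E) = -1/615 (J(L, E) = 1/(-615) = -1/615)
y(o, S) = -76*o
d(R, C) = (-155 + R)/(2*C) (d(R, C) = (-155 + R)/((2*C)) = (-155 + R)*(1/(2*C)) = (-155 + R)/(2*C))
(-149406 + y(-704, -222))/(d(307, -371) + J(695, 264)) = (-149406 - 76*(-704))/((½)*(-155 + 307)/(-371) - 1/615) = (-149406 + 53504)/((½)*(-1/371)*152 - 1/615) = -95902/(-76/371 - 1/615) = -95902/(-47111/228165) = -95902*(-228165/47111) = 21881479830/47111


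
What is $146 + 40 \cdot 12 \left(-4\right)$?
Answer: $-1774$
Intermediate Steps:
$146 + 40 \cdot 12 \left(-4\right) = 146 + 40 \left(-48\right) = 146 - 1920 = -1774$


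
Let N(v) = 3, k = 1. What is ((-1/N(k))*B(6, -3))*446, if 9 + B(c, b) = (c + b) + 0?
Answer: 892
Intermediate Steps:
B(c, b) = -9 + b + c (B(c, b) = -9 + ((c + b) + 0) = -9 + ((b + c) + 0) = -9 + (b + c) = -9 + b + c)
((-1/N(k))*B(6, -3))*446 = ((-1/3)*(-9 - 3 + 6))*446 = (((⅓)*(-1))*(-6))*446 = -⅓*(-6)*446 = 2*446 = 892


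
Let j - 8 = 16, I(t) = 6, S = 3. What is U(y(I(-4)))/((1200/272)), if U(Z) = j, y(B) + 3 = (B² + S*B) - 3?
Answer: 136/25 ≈ 5.4400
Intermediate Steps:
y(B) = -6 + B² + 3*B (y(B) = -3 + ((B² + 3*B) - 3) = -3 + (-3 + B² + 3*B) = -6 + B² + 3*B)
j = 24 (j = 8 + 16 = 24)
U(Z) = 24
U(y(I(-4)))/((1200/272)) = 24/((1200/272)) = 24/((1200*(1/272))) = 24/(75/17) = 24*(17/75) = 136/25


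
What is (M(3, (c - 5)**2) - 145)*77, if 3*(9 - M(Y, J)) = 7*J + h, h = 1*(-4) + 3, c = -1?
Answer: -50743/3 ≈ -16914.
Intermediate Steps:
h = -1 (h = -4 + 3 = -1)
M(Y, J) = 28/3 - 7*J/3 (M(Y, J) = 9 - (7*J - 1)/3 = 9 - (-1 + 7*J)/3 = 9 + (1/3 - 7*J/3) = 28/3 - 7*J/3)
(M(3, (c - 5)**2) - 145)*77 = ((28/3 - 7*(-1 - 5)**2/3) - 145)*77 = ((28/3 - 7/3*(-6)**2) - 145)*77 = ((28/3 - 7/3*36) - 145)*77 = ((28/3 - 84) - 145)*77 = (-224/3 - 145)*77 = -659/3*77 = -50743/3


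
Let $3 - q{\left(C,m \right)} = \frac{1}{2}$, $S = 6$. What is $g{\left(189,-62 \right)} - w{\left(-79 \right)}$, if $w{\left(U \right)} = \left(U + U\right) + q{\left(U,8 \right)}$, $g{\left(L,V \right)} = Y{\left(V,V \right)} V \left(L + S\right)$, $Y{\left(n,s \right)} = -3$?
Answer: $\frac{72851}{2} \approx 36426.0$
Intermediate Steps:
$q{\left(C,m \right)} = \frac{5}{2}$ ($q{\left(C,m \right)} = 3 - \frac{1}{2} = \frac{5}{2}$)
$g{\left(L,V \right)} = - 3 V \left(6 + L\right)$ ($g{\left(L,V \right)} = - 3 V \left(L + 6\right) = - 3 V \left(6 + L\right)$)
$w{\left(U \right)} = \frac{5}{2} + 2 U$ ($w{\left(U \right)} = \left(U + U\right) + \frac{5}{2} = 2 U + \frac{5}{2} = \frac{5}{2} + 2 U$)
$g{\left(189,-62 \right)} - w{\left(-79 \right)} = \left(-3\right) \left(-62\right) \left(6 + 189\right) - \left(\frac{5}{2} + 2 \left(-79\right)\right) = \left(-3\right) \left(-62\right) 195 - \left(\frac{5}{2} - 158\right) = 36270 - - \frac{311}{2} = 36270 + \frac{311}{2} = \frac{72851}{2}$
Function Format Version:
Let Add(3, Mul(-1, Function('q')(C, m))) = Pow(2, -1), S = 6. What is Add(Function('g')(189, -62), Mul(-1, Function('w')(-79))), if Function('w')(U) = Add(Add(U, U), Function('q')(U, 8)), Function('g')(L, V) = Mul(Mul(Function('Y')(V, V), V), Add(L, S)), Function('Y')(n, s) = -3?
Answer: Rational(72851, 2) ≈ 36426.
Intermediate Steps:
Function('q')(C, m) = Rational(5, 2) (Function('q')(C, m) = Add(3, Mul(-1, Pow(2, -1))) = Add(3, Mul(-1, Rational(1, 2))) = Add(3, Rational(-1, 2)) = Rational(5, 2))
Function('g')(L, V) = Mul(-3, V, Add(6, L)) (Function('g')(L, V) = Mul(Mul(-3, V), Add(L, 6)) = Mul(Mul(-3, V), Add(6, L)) = Mul(-3, V, Add(6, L)))
Function('w')(U) = Add(Rational(5, 2), Mul(2, U)) (Function('w')(U) = Add(Add(U, U), Rational(5, 2)) = Add(Mul(2, U), Rational(5, 2)) = Add(Rational(5, 2), Mul(2, U)))
Add(Function('g')(189, -62), Mul(-1, Function('w')(-79))) = Add(Mul(-3, -62, Add(6, 189)), Mul(-1, Add(Rational(5, 2), Mul(2, -79)))) = Add(Mul(-3, -62, 195), Mul(-1, Add(Rational(5, 2), -158))) = Add(36270, Mul(-1, Rational(-311, 2))) = Add(36270, Rational(311, 2)) = Rational(72851, 2)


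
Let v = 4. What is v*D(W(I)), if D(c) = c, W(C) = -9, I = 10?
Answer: -36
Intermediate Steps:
v*D(W(I)) = 4*(-9) = -36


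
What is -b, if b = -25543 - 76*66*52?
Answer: 286375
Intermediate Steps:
b = -286375 (b = -25543 - 5016*52 = -25543 - 260832 = -286375)
-b = -1*(-286375) = 286375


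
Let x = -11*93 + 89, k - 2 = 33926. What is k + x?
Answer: 32994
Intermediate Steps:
k = 33928 (k = 2 + 33926 = 33928)
x = -934 (x = -1023 + 89 = -934)
k + x = 33928 - 934 = 32994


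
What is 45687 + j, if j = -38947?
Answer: 6740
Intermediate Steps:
45687 + j = 45687 - 38947 = 6740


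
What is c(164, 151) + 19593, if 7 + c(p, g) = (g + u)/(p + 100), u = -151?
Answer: 19586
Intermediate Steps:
c(p, g) = -7 + (-151 + g)/(100 + p) (c(p, g) = -7 + (g - 151)/(p + 100) = -7 + (-151 + g)/(100 + p))
c(164, 151) + 19593 = (-851 + 151 - 7*164)/(100 + 164) + 19593 = (-851 + 151 - 1148)/264 + 19593 = (1/264)*(-1848) + 19593 = -7 + 19593 = 19586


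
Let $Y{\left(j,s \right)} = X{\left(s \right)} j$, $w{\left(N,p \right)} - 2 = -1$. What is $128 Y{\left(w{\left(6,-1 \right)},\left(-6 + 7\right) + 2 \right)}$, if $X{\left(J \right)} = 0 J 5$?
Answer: $0$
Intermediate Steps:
$w{\left(N,p \right)} = 1$ ($w{\left(N,p \right)} = 2 - 1 = 1$)
$X{\left(J \right)} = 0$ ($X{\left(J \right)} = 0 \cdot 5 = 0$)
$Y{\left(j,s \right)} = 0$ ($Y{\left(j,s \right)} = 0 j = 0$)
$128 Y{\left(w{\left(6,-1 \right)},\left(-6 + 7\right) + 2 \right)} = 128 \cdot 0 = 0$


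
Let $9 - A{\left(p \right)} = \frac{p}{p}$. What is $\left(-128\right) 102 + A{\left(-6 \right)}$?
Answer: $-13048$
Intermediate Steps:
$A{\left(p \right)} = 8$ ($A{\left(p \right)} = 9 - \frac{p}{p} = 9 - 1 = 8$)
$\left(-128\right) 102 + A{\left(-6 \right)} = \left(-128\right) 102 + 8 = -13056 + 8 = -13048$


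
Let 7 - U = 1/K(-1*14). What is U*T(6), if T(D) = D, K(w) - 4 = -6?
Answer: 45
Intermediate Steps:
K(w) = -2 (K(w) = 4 - 6 = -2)
U = 15/2 (U = 7 - 1/(-2) = 7 - 1*(-1/2) = 7 + 1/2 = 15/2 ≈ 7.5000)
U*T(6) = (15/2)*6 = 45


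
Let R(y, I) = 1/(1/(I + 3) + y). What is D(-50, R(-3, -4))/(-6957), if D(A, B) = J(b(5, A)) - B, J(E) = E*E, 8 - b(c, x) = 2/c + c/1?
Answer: -701/695700 ≈ -0.0010076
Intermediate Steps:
b(c, x) = 8 - c - 2/c (b(c, x) = 8 - (2/c + c/1) = 8 - (2/c + c*1) = 8 - (2/c + c) = 8 - (c + 2/c) = 8 + (-c - 2/c) = 8 - c - 2/c)
J(E) = E²
R(y, I) = 1/(y + 1/(3 + I)) (R(y, I) = 1/(1/(3 + I) + y) = 1/(y + 1/(3 + I)))
D(A, B) = 169/25 - B (D(A, B) = (8 - 1*5 - 2/5)² - B = (8 - 5 - 2*⅕)² - B = (8 - 5 - ⅖)² - B = (13/5)² - B = 169/25 - B)
D(-50, R(-3, -4))/(-6957) = (169/25 - (3 - 4)/(1 + 3*(-3) - 4*(-3)))/(-6957) = (169/25 - (-1)/(1 - 9 + 12))*(-1/6957) = (169/25 - (-1)/4)*(-1/6957) = (169/25 - 1*(-¼))*(-1/6957) = (169/25 + ¼)*(-1/6957) = (701/100)*(-1/6957) = -701/695700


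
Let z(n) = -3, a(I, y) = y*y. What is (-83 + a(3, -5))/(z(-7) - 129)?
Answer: 29/66 ≈ 0.43939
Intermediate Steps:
a(I, y) = y²
(-83 + a(3, -5))/(z(-7) - 129) = (-83 + (-5)²)/(-3 - 129) = (-83 + 25)/(-132) = -1/132*(-58) = 29/66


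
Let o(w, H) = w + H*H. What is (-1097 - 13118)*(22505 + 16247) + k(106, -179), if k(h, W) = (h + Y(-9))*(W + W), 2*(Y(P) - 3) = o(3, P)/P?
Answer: -1652691094/3 ≈ -5.5090e+8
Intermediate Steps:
o(w, H) = w + H²
Y(P) = 3 + (3 + P²)/(2*P) (Y(P) = 3 + ((3 + P²)/P)/2 = 3 + (3 + P²)/(2*P))
k(h, W) = 2*W*(-5/3 + h) (k(h, W) = (h + (3 + (½)*(-9) + (3/2)/(-9)))*(W + W) = (h + (3 - 9/2 + (3/2)*(-⅑)))*(2*W) = (h + (3 - 9/2 - ⅙))*(2*W) = (h - 5/3)*(2*W) = (-5/3 + h)*(2*W) = 2*W*(-5/3 + h))
(-1097 - 13118)*(22505 + 16247) + k(106, -179) = (-1097 - 13118)*(22505 + 16247) + (⅔)*(-179)*(-5 + 3*106) = -14215*38752 + (⅔)*(-179)*(-5 + 318) = -550859680 + (⅔)*(-179)*313 = -550859680 - 112054/3 = -1652691094/3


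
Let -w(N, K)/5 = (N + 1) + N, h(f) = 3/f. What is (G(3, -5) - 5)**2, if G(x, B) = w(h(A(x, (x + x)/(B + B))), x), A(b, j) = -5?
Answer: 16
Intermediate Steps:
w(N, K) = -5 - 10*N (w(N, K) = -5*((N + 1) + N) = -5*((1 + N) + N) = -5*(1 + 2*N) = -5 - 10*N)
G(x, B) = 1 (G(x, B) = -5 - 30/(-5) = -5 - 30*(-1)/5 = -5 - 10*(-3/5) = -5 + 6 = 1)
(G(3, -5) - 5)**2 = (1 - 5)**2 = (-4)**2 = 16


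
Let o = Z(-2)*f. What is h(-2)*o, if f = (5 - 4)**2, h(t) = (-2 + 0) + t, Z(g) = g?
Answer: 8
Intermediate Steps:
h(t) = -2 + t
f = 1 (f = 1**2 = 1)
o = -2 (o = -2*1 = -2)
h(-2)*o = (-2 - 2)*(-2) = -4*(-2) = 8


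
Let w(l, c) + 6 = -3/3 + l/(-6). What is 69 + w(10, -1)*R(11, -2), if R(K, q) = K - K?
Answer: 69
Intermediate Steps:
R(K, q) = 0
w(l, c) = -7 - l/6 (w(l, c) = -6 + (-3/3 + l/(-6)) = -6 + (-3*1/3 + l*(-1/6)) = -6 + (-1 - l/6) = -7 - l/6)
69 + w(10, -1)*R(11, -2) = 69 + (-7 - 1/6*10)*0 = 69 + (-7 - 5/3)*0 = 69 - 26/3*0 = 69 + 0 = 69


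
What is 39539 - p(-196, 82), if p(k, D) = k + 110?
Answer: 39625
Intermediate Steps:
p(k, D) = 110 + k
39539 - p(-196, 82) = 39539 - (110 - 196) = 39539 - 1*(-86) = 39539 + 86 = 39625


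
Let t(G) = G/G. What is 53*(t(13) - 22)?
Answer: -1113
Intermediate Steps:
t(G) = 1
53*(t(13) - 22) = 53*(1 - 22) = 53*(-21) = -1113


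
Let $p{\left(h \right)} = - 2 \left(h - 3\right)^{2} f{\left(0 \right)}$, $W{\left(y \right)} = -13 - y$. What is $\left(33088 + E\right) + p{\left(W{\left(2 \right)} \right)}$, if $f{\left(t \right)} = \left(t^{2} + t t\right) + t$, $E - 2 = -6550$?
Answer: $26540$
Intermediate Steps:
$E = -6548$ ($E = 2 - 6550 = -6548$)
$f{\left(t \right)} = t + 2 t^{2}$ ($f{\left(t \right)} = \left(t^{2} + t^{2}\right) + t = 2 t^{2} + t = t + 2 t^{2}$)
$p{\left(h \right)} = 0$ ($p{\left(h \right)} = - 2 \left(h - 3\right)^{2} \cdot 0 \left(1 + 2 \cdot 0\right) = - 2 \left(-3 + h\right)^{2} \cdot 0 \left(1 + 0\right) = - 2 \left(-3 + h\right)^{2} \cdot 0 \cdot 1 = - 2 \left(-3 + h\right)^{2} \cdot 0 = 0$)
$\left(33088 + E\right) + p{\left(W{\left(2 \right)} \right)} = \left(33088 - 6548\right) + 0 = 26540 + 0 = 26540$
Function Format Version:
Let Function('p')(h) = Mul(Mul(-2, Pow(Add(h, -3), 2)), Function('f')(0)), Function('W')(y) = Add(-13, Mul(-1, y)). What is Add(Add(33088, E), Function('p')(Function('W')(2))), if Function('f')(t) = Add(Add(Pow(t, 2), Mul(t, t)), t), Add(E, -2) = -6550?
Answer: 26540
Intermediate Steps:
E = -6548 (E = Add(2, -6550) = -6548)
Function('f')(t) = Add(t, Mul(2, Pow(t, 2))) (Function('f')(t) = Add(Add(Pow(t, 2), Pow(t, 2)), t) = Add(Mul(2, Pow(t, 2)), t) = Add(t, Mul(2, Pow(t, 2))))
Function('p')(h) = 0 (Function('p')(h) = Mul(Mul(-2, Pow(Add(h, -3), 2)), Mul(0, Add(1, Mul(2, 0)))) = Mul(Mul(-2, Pow(Add(-3, h), 2)), Mul(0, Add(1, 0))) = Mul(Mul(-2, Pow(Add(-3, h), 2)), Mul(0, 1)) = Mul(Mul(-2, Pow(Add(-3, h), 2)), 0) = 0)
Add(Add(33088, E), Function('p')(Function('W')(2))) = Add(Add(33088, -6548), 0) = Add(26540, 0) = 26540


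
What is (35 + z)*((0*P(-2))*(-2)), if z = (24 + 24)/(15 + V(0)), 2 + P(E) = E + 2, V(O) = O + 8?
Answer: 0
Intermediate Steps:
V(O) = 8 + O
P(E) = E (P(E) = -2 + (E + 2) = -2 + (2 + E) = E)
z = 48/23 (z = (24 + 24)/(15 + (8 + 0)) = 48/(15 + 8) = 48/23 ≈ 2.0870)
(35 + z)*((0*P(-2))*(-2)) = (35 + 48/23)*((0*(-2))*(-2)) = 853*(0*(-2))/23 = (853/23)*0 = 0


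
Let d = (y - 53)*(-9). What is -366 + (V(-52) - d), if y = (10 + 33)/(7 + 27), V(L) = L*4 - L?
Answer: -33579/34 ≈ -987.62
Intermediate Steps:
V(L) = 3*L (V(L) = 4*L - L = 3*L)
y = 43/34 ≈ 1.2647
d = 15831/34 (d = (43/34 - 53)*(-9) = -1759/34*(-9) = 15831/34 ≈ 465.62)
-366 + (V(-52) - d) = -366 + (3*(-52) - 1*15831/34) = -366 + (-156 - 15831/34) = -366 - 21135/34 = -33579/34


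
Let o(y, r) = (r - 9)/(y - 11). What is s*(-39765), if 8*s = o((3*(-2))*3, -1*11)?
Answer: -198825/58 ≈ -3428.0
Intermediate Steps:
o(y, r) = (-9 + r)/(-11 + y)
s = 5/58 (s = ((-9 - 1*11)/(-11 + (3*(-2))*3))/8 = ((-9 - 11)/(-11 - 6*3))/8 = (-20/(-11 - 18))/8 = (-20/(-29))/8 = (-1/29*(-20))/8 = (⅛)*(20/29) = 5/58 ≈ 0.086207)
s*(-39765) = (5/58)*(-39765) = -198825/58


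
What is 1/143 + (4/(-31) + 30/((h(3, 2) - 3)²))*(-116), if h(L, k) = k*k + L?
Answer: -1795589/8866 ≈ -202.53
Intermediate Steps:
h(L, k) = L + k² (h(L, k) = k² + L = L + k²)
1/143 + (4/(-31) + 30/((h(3, 2) - 3)²))*(-116) = 1/143 + (4/(-31) + 30/(((3 + 2²) - 3)²))*(-116) = 1/143 + (4*(-1/31) + 30/(((3 + 4) - 3)²))*(-116) = 1/143 + (-4/31 + 30/((7 - 3)²))*(-116) = 1/143 + (-4/31 + 30/(4²))*(-116) = 1/143 + (-4/31 + 30/16)*(-116) = 1/143 + (-4/31 + 30*(1/16))*(-116) = 1/143 + (-4/31 + 15/8)*(-116) = 1/143 + (433/248)*(-116) = 1/143 - 12557/62 = -1795589/8866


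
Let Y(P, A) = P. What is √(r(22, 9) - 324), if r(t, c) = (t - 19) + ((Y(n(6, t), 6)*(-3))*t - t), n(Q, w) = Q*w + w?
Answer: I*√10507 ≈ 102.5*I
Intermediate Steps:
n(Q, w) = w + Q*w
r(t, c) = -19 - 21*t² (r(t, c) = (t - 19) + (((t*(1 + 6))*(-3))*t - t) = (-19 + t) + (((t*7)*(-3))*t - t) = (-19 + t) + (((7*t)*(-3))*t - t) = (-19 + t) + ((-21*t)*t - t) = (-19 + t) + (-21*t² - t) = (-19 + t) + (-t - 21*t²) = -19 - 21*t²)
√(r(22, 9) - 324) = √((-19 - 21*22²) - 324) = √((-19 - 21*484) - 324) = √((-19 - 10164) - 324) = √(-10183 - 324) = √(-10507) = I*√10507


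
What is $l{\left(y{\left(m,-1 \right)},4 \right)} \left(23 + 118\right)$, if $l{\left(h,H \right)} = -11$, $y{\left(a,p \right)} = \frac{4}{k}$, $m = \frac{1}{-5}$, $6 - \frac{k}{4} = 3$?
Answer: $-1551$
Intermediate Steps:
$k = 12$ ($k = 24 - 12 = 12$)
$m = - \frac{1}{5} \approx -0.2$
$y{\left(a,p \right)} = \frac{1}{3}$ ($y{\left(a,p \right)} = \frac{4}{12} = 4 \cdot \frac{1}{12} = \frac{1}{3}$)
$l{\left(y{\left(m,-1 \right)},4 \right)} \left(23 + 118\right) = - 11 \left(23 + 118\right) = \left(-11\right) 141 = -1551$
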